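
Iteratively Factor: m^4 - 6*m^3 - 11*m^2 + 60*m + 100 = (m - 5)*(m^3 - m^2 - 16*m - 20) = (m - 5)^2*(m^2 + 4*m + 4) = (m - 5)^2*(m + 2)*(m + 2)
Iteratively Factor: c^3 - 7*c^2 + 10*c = (c - 2)*(c^2 - 5*c) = c*(c - 2)*(c - 5)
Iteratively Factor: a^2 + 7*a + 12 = (a + 4)*(a + 3)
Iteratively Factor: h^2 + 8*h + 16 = (h + 4)*(h + 4)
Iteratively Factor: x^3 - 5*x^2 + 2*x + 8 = (x - 2)*(x^2 - 3*x - 4) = (x - 2)*(x + 1)*(x - 4)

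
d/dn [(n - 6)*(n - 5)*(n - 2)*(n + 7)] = 4*n^3 - 18*n^2 - 78*n + 304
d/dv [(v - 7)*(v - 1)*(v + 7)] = 3*v^2 - 2*v - 49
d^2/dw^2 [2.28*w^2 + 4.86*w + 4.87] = 4.56000000000000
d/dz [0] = 0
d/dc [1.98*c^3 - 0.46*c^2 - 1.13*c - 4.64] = 5.94*c^2 - 0.92*c - 1.13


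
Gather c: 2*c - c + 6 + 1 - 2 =c + 5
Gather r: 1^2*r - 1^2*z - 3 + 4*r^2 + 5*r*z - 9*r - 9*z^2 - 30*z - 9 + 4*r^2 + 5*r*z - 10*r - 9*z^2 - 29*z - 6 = 8*r^2 + r*(10*z - 18) - 18*z^2 - 60*z - 18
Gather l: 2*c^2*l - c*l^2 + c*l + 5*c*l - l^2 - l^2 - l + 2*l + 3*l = l^2*(-c - 2) + l*(2*c^2 + 6*c + 4)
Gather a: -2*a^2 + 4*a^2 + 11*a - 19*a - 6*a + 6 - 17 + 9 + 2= 2*a^2 - 14*a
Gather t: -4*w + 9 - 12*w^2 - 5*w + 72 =-12*w^2 - 9*w + 81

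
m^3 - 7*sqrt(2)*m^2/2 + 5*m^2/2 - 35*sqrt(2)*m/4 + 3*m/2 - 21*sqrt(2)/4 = (m + 1)*(m + 3/2)*(m - 7*sqrt(2)/2)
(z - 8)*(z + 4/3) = z^2 - 20*z/3 - 32/3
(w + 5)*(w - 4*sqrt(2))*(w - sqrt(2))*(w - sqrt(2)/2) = w^4 - 11*sqrt(2)*w^3/2 + 5*w^3 - 55*sqrt(2)*w^2/2 + 13*w^2 - 4*sqrt(2)*w + 65*w - 20*sqrt(2)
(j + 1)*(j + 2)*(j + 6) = j^3 + 9*j^2 + 20*j + 12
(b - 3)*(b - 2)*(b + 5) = b^3 - 19*b + 30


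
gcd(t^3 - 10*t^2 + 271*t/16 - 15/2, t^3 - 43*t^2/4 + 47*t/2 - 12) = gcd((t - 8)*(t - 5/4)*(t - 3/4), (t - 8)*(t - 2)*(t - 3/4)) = t^2 - 35*t/4 + 6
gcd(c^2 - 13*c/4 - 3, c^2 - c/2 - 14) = c - 4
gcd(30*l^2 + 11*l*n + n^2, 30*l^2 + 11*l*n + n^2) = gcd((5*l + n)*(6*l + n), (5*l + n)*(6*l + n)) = 30*l^2 + 11*l*n + n^2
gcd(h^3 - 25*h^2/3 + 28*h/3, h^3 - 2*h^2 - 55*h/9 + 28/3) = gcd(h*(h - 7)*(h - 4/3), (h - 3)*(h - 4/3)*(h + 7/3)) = h - 4/3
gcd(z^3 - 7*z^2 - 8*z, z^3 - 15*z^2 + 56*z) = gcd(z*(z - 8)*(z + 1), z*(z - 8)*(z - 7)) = z^2 - 8*z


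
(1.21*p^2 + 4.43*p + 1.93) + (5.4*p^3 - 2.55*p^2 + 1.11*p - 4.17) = 5.4*p^3 - 1.34*p^2 + 5.54*p - 2.24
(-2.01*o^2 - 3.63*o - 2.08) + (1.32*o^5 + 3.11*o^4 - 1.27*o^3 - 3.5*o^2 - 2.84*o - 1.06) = 1.32*o^5 + 3.11*o^4 - 1.27*o^3 - 5.51*o^2 - 6.47*o - 3.14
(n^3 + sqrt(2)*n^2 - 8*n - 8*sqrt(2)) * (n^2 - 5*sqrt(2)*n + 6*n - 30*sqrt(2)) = n^5 - 4*sqrt(2)*n^4 + 6*n^4 - 24*sqrt(2)*n^3 - 18*n^3 - 108*n^2 + 32*sqrt(2)*n^2 + 80*n + 192*sqrt(2)*n + 480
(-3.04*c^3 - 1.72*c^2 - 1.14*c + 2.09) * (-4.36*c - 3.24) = 13.2544*c^4 + 17.3488*c^3 + 10.5432*c^2 - 5.4188*c - 6.7716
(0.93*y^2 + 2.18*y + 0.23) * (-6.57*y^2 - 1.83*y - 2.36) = -6.1101*y^4 - 16.0245*y^3 - 7.6953*y^2 - 5.5657*y - 0.5428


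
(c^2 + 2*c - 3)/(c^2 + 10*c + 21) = (c - 1)/(c + 7)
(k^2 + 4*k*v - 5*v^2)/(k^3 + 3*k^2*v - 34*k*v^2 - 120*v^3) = (-k + v)/(-k^2 + 2*k*v + 24*v^2)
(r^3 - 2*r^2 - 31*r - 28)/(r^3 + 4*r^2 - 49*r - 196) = (r + 1)/(r + 7)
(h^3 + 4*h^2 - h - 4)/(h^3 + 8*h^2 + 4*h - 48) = (h^2 - 1)/(h^2 + 4*h - 12)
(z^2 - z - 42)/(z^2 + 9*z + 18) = (z - 7)/(z + 3)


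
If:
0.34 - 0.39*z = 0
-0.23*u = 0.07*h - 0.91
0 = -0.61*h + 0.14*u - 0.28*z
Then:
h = 0.47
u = 3.81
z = 0.87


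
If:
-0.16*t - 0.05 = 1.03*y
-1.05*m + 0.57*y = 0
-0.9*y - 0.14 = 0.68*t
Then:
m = -0.01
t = -0.18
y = -0.02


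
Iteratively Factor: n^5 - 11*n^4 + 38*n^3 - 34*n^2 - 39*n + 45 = (n - 1)*(n^4 - 10*n^3 + 28*n^2 - 6*n - 45) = (n - 3)*(n - 1)*(n^3 - 7*n^2 + 7*n + 15) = (n - 3)*(n - 1)*(n + 1)*(n^2 - 8*n + 15) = (n - 5)*(n - 3)*(n - 1)*(n + 1)*(n - 3)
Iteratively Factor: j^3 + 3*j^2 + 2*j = (j + 2)*(j^2 + j) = (j + 1)*(j + 2)*(j)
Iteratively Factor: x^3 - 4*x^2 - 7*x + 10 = (x - 1)*(x^2 - 3*x - 10) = (x - 5)*(x - 1)*(x + 2)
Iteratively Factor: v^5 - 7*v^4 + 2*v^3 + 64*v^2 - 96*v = (v - 4)*(v^4 - 3*v^3 - 10*v^2 + 24*v) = v*(v - 4)*(v^3 - 3*v^2 - 10*v + 24) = v*(v - 4)*(v + 3)*(v^2 - 6*v + 8) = v*(v - 4)*(v - 2)*(v + 3)*(v - 4)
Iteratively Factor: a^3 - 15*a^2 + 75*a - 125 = (a - 5)*(a^2 - 10*a + 25) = (a - 5)^2*(a - 5)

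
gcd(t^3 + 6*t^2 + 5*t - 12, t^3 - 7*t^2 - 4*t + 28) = 1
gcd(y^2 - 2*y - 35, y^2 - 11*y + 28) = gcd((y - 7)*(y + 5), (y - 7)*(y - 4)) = y - 7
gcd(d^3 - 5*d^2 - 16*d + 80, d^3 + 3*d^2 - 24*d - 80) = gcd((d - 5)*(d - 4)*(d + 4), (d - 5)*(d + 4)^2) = d^2 - d - 20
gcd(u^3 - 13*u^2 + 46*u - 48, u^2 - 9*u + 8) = u - 8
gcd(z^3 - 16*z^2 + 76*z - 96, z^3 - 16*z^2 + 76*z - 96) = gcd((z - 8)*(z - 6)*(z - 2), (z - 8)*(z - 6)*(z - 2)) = z^3 - 16*z^2 + 76*z - 96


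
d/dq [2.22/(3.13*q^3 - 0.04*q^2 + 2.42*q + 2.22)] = (-20.8458*q^2 + 0.1776*q - 5.3724)/(3.13*q^3 - 0.04*q^2 + 2.42*q + 2.22)^2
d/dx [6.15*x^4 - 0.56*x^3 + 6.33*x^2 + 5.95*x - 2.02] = 24.6*x^3 - 1.68*x^2 + 12.66*x + 5.95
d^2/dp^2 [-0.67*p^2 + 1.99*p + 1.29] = -1.34000000000000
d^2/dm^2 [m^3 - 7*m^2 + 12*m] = 6*m - 14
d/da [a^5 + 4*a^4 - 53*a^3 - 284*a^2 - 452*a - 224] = 5*a^4 + 16*a^3 - 159*a^2 - 568*a - 452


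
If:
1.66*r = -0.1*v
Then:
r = -0.0602409638554217*v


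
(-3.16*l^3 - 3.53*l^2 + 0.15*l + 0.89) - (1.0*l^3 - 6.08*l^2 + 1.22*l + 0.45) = -4.16*l^3 + 2.55*l^2 - 1.07*l + 0.44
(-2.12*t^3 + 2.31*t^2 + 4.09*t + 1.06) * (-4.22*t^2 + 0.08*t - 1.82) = 8.9464*t^5 - 9.9178*t^4 - 13.2166*t^3 - 8.3502*t^2 - 7.359*t - 1.9292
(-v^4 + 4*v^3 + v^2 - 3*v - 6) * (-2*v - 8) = 2*v^5 - 34*v^3 - 2*v^2 + 36*v + 48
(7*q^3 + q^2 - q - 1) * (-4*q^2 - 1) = -28*q^5 - 4*q^4 - 3*q^3 + 3*q^2 + q + 1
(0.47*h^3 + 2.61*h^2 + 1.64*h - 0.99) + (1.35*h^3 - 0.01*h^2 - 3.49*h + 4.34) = 1.82*h^3 + 2.6*h^2 - 1.85*h + 3.35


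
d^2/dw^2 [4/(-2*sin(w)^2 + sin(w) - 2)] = 4*(16*sin(w)^4 - 6*sin(w)^3 - 39*sin(w)^2 + 14*sin(w) + 6)/(-sin(w) - cos(2*w) + 3)^3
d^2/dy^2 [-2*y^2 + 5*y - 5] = -4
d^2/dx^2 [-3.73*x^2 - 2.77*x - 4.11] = -7.46000000000000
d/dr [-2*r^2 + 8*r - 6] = 8 - 4*r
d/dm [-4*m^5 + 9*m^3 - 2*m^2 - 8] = m*(-20*m^3 + 27*m - 4)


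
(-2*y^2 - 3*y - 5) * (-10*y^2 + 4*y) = 20*y^4 + 22*y^3 + 38*y^2 - 20*y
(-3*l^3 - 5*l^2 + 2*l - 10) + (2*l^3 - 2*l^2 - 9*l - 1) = -l^3 - 7*l^2 - 7*l - 11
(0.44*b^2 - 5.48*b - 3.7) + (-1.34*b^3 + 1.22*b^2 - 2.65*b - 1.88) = -1.34*b^3 + 1.66*b^2 - 8.13*b - 5.58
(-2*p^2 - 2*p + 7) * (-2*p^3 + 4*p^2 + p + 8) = 4*p^5 - 4*p^4 - 24*p^3 + 10*p^2 - 9*p + 56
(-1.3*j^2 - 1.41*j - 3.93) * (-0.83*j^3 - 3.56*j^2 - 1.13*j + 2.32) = 1.079*j^5 + 5.7983*j^4 + 9.7505*j^3 + 12.5681*j^2 + 1.1697*j - 9.1176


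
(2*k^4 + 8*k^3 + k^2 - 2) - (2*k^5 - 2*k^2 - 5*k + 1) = -2*k^5 + 2*k^4 + 8*k^3 + 3*k^2 + 5*k - 3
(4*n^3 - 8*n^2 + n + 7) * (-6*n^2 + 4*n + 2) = -24*n^5 + 64*n^4 - 30*n^3 - 54*n^2 + 30*n + 14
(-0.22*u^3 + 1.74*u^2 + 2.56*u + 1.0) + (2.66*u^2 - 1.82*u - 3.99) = -0.22*u^3 + 4.4*u^2 + 0.74*u - 2.99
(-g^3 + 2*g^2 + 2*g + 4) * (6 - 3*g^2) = 3*g^5 - 6*g^4 - 12*g^3 + 12*g + 24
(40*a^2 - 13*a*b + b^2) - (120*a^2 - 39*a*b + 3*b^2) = -80*a^2 + 26*a*b - 2*b^2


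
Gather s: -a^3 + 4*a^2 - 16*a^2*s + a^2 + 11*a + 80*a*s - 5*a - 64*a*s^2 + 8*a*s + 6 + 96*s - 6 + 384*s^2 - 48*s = -a^3 + 5*a^2 + 6*a + s^2*(384 - 64*a) + s*(-16*a^2 + 88*a + 48)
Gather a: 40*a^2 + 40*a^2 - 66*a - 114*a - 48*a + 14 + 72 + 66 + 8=80*a^2 - 228*a + 160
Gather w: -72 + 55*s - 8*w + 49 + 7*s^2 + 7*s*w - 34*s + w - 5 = 7*s^2 + 21*s + w*(7*s - 7) - 28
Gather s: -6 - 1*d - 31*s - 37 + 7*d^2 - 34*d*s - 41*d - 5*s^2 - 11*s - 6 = 7*d^2 - 42*d - 5*s^2 + s*(-34*d - 42) - 49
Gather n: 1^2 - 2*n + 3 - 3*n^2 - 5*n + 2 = -3*n^2 - 7*n + 6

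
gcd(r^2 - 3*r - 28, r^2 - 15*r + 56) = r - 7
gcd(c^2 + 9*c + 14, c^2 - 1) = 1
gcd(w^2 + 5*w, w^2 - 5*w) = w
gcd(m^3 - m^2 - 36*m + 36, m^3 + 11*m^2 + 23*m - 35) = m - 1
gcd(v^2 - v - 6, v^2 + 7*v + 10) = v + 2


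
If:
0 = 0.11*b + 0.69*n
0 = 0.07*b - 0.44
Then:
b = 6.29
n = -1.00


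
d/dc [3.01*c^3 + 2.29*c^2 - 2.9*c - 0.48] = 9.03*c^2 + 4.58*c - 2.9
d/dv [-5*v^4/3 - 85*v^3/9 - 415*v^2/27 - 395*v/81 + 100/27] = -20*v^3/3 - 85*v^2/3 - 830*v/27 - 395/81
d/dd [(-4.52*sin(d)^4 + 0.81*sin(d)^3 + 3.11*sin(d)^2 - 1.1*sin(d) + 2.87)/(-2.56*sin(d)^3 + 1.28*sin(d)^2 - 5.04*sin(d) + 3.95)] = (11.5712*sin(d)^6 - 11.5712*sin(d)^5 + 77.3408*sin(d)^4 - 85.2128*sin(d)^3 + 17.3737*sin(d)^2 + 17.2218*sin(d) + 10.1198)*cos(d)/(6.5536*sin(d)^6 - 6.5536*sin(d)^5 + 27.4432*sin(d)^4 - 33.1264*sin(d)^3 + 35.5136*sin(d)^2 - 39.816*sin(d) + 15.6025)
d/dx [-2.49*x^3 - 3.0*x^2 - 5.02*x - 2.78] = -7.47*x^2 - 6.0*x - 5.02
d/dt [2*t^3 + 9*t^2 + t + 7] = 6*t^2 + 18*t + 1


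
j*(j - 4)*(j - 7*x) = j^3 - 7*j^2*x - 4*j^2 + 28*j*x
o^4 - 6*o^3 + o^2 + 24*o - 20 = (o - 5)*(o - 2)*(o - 1)*(o + 2)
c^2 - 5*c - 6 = (c - 6)*(c + 1)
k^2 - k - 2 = (k - 2)*(k + 1)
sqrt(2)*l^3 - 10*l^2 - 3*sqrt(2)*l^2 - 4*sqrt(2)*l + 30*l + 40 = (l - 4)*(l - 5*sqrt(2))*(sqrt(2)*l + sqrt(2))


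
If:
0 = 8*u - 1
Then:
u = 1/8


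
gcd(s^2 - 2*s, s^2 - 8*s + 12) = s - 2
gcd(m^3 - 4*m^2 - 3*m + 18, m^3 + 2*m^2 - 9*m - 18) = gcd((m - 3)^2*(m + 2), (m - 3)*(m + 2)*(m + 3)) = m^2 - m - 6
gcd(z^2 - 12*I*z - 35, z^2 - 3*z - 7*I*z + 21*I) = z - 7*I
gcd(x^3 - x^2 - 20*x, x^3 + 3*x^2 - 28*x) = x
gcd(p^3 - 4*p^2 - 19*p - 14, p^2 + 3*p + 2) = p^2 + 3*p + 2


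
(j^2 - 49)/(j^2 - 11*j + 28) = (j + 7)/(j - 4)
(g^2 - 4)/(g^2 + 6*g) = (g^2 - 4)/(g*(g + 6))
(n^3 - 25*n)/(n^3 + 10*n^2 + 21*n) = (n^2 - 25)/(n^2 + 10*n + 21)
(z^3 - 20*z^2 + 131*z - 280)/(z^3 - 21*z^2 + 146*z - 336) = (z - 5)/(z - 6)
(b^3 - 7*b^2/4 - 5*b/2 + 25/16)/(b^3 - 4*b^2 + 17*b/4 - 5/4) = (b + 5/4)/(b - 1)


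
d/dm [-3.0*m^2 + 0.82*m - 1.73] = 0.82 - 6.0*m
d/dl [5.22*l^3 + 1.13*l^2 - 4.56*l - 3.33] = 15.66*l^2 + 2.26*l - 4.56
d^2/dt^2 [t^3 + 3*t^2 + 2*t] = 6*t + 6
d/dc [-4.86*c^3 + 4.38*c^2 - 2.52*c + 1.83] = -14.58*c^2 + 8.76*c - 2.52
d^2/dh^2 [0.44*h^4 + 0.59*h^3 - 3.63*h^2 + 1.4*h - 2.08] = 5.28*h^2 + 3.54*h - 7.26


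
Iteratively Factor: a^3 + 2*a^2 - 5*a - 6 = (a - 2)*(a^2 + 4*a + 3) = (a - 2)*(a + 3)*(a + 1)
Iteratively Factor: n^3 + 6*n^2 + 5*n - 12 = (n + 3)*(n^2 + 3*n - 4) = (n - 1)*(n + 3)*(n + 4)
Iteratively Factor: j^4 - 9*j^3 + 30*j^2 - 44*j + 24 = (j - 2)*(j^3 - 7*j^2 + 16*j - 12) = (j - 2)^2*(j^2 - 5*j + 6) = (j - 3)*(j - 2)^2*(j - 2)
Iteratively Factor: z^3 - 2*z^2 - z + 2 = (z - 1)*(z^2 - z - 2) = (z - 2)*(z - 1)*(z + 1)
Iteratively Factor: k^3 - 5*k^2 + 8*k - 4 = (k - 1)*(k^2 - 4*k + 4) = (k - 2)*(k - 1)*(k - 2)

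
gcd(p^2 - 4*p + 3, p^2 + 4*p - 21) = p - 3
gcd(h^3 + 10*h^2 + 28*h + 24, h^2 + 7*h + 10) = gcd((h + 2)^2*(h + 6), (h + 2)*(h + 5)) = h + 2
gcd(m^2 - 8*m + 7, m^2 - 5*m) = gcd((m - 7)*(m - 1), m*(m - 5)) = 1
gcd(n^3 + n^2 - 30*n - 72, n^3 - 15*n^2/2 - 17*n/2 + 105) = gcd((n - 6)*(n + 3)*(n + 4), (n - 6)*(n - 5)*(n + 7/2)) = n - 6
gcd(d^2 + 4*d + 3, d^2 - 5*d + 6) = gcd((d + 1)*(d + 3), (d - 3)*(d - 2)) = 1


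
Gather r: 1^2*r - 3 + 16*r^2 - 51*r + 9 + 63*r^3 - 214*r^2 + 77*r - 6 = 63*r^3 - 198*r^2 + 27*r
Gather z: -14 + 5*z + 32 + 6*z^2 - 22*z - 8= 6*z^2 - 17*z + 10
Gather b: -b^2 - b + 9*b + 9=-b^2 + 8*b + 9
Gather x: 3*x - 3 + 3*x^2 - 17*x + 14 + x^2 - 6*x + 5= 4*x^2 - 20*x + 16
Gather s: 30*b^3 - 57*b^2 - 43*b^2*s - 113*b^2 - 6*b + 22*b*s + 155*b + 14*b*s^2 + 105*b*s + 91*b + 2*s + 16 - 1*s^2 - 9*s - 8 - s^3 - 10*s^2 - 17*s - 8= 30*b^3 - 170*b^2 + 240*b - s^3 + s^2*(14*b - 11) + s*(-43*b^2 + 127*b - 24)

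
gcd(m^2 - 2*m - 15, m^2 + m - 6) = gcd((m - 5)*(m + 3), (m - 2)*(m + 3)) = m + 3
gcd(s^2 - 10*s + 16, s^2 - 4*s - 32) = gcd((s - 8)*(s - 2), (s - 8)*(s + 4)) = s - 8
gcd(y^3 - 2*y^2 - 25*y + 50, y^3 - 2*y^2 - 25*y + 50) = y^3 - 2*y^2 - 25*y + 50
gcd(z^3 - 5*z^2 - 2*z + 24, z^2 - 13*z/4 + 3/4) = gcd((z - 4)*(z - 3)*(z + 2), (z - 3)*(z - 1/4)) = z - 3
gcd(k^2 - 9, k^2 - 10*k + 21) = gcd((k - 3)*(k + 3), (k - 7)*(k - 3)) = k - 3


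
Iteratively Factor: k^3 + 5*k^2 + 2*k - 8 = (k + 2)*(k^2 + 3*k - 4) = (k - 1)*(k + 2)*(k + 4)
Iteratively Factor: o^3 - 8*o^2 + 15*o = (o - 3)*(o^2 - 5*o) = o*(o - 3)*(o - 5)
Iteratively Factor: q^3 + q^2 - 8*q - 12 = (q + 2)*(q^2 - q - 6) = (q - 3)*(q + 2)*(q + 2)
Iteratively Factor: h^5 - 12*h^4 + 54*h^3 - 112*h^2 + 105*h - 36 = (h - 1)*(h^4 - 11*h^3 + 43*h^2 - 69*h + 36) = (h - 1)^2*(h^3 - 10*h^2 + 33*h - 36) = (h - 3)*(h - 1)^2*(h^2 - 7*h + 12) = (h - 3)^2*(h - 1)^2*(h - 4)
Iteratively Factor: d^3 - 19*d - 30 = (d + 2)*(d^2 - 2*d - 15) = (d - 5)*(d + 2)*(d + 3)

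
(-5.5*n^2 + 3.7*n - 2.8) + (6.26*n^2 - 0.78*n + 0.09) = 0.76*n^2 + 2.92*n - 2.71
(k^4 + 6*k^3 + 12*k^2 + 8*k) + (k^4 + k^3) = 2*k^4 + 7*k^3 + 12*k^2 + 8*k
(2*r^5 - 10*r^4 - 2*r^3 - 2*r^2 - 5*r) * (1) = 2*r^5 - 10*r^4 - 2*r^3 - 2*r^2 - 5*r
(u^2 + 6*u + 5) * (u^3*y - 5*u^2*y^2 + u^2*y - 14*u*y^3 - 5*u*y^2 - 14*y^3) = u^5*y - 5*u^4*y^2 + 7*u^4*y - 14*u^3*y^3 - 35*u^3*y^2 + 11*u^3*y - 98*u^2*y^3 - 55*u^2*y^2 + 5*u^2*y - 154*u*y^3 - 25*u*y^2 - 70*y^3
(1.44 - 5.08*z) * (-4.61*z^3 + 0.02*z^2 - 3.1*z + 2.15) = 23.4188*z^4 - 6.74*z^3 + 15.7768*z^2 - 15.386*z + 3.096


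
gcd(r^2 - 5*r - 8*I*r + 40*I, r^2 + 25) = 1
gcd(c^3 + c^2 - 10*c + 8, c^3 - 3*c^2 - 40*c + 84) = c - 2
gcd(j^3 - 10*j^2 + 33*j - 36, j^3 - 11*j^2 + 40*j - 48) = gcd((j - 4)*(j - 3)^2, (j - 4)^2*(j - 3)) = j^2 - 7*j + 12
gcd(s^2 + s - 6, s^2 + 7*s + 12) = s + 3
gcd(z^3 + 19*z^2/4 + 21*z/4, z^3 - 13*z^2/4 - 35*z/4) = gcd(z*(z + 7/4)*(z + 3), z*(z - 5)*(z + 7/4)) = z^2 + 7*z/4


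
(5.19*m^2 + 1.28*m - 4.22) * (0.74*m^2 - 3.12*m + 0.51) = 3.8406*m^4 - 15.2456*m^3 - 4.4695*m^2 + 13.8192*m - 2.1522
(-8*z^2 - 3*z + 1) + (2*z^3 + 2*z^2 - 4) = 2*z^3 - 6*z^2 - 3*z - 3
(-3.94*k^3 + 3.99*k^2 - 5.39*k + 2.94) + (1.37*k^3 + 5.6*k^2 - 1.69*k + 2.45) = -2.57*k^3 + 9.59*k^2 - 7.08*k + 5.39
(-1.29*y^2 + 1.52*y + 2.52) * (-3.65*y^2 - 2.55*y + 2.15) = 4.7085*y^4 - 2.2585*y^3 - 15.8475*y^2 - 3.158*y + 5.418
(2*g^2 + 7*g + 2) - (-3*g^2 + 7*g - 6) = 5*g^2 + 8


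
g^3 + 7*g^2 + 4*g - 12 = (g - 1)*(g + 2)*(g + 6)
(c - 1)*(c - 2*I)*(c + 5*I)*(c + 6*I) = c^4 - c^3 + 9*I*c^3 - 8*c^2 - 9*I*c^2 + 8*c + 60*I*c - 60*I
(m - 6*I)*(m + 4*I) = m^2 - 2*I*m + 24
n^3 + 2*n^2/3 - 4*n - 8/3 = (n - 2)*(n + 2/3)*(n + 2)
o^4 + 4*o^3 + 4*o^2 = o^2*(o + 2)^2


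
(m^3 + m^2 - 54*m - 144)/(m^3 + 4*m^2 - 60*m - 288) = (m + 3)/(m + 6)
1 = 1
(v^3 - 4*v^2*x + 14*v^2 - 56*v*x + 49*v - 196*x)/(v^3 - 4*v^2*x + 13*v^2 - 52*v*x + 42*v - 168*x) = (v + 7)/(v + 6)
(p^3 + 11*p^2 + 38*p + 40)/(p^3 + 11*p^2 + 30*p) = (p^2 + 6*p + 8)/(p*(p + 6))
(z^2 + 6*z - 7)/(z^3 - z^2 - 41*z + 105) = (z - 1)/(z^2 - 8*z + 15)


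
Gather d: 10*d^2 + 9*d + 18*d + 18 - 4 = 10*d^2 + 27*d + 14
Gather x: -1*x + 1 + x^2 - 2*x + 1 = x^2 - 3*x + 2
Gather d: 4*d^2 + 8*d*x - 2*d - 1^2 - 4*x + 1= 4*d^2 + d*(8*x - 2) - 4*x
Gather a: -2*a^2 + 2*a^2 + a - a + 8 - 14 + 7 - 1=0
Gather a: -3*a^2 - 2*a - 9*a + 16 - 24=-3*a^2 - 11*a - 8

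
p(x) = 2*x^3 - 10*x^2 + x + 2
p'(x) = 6*x^2 - 20*x + 1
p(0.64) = -0.93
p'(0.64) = -9.34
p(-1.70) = -38.43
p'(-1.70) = 52.34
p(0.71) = -1.62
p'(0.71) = -10.18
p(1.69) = -15.22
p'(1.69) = -15.66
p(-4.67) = -424.45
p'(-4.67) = 225.25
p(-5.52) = -644.62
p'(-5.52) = 294.22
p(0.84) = -3.03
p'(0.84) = -11.57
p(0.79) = -2.46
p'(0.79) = -11.06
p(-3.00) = -145.00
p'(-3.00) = 115.00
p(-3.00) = -145.00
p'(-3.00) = 115.00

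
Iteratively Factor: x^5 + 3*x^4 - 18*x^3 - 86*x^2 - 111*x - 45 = (x + 1)*(x^4 + 2*x^3 - 20*x^2 - 66*x - 45) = (x - 5)*(x + 1)*(x^3 + 7*x^2 + 15*x + 9) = (x - 5)*(x + 1)*(x + 3)*(x^2 + 4*x + 3) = (x - 5)*(x + 1)^2*(x + 3)*(x + 3)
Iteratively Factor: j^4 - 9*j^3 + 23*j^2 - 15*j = (j - 3)*(j^3 - 6*j^2 + 5*j) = (j - 5)*(j - 3)*(j^2 - j) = (j - 5)*(j - 3)*(j - 1)*(j)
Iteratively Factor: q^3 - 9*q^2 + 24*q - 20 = (q - 2)*(q^2 - 7*q + 10) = (q - 2)^2*(q - 5)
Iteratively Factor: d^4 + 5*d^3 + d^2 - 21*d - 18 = (d + 3)*(d^3 + 2*d^2 - 5*d - 6) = (d - 2)*(d + 3)*(d^2 + 4*d + 3) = (d - 2)*(d + 1)*(d + 3)*(d + 3)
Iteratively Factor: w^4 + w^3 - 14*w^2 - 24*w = (w + 3)*(w^3 - 2*w^2 - 8*w) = (w - 4)*(w + 3)*(w^2 + 2*w) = w*(w - 4)*(w + 3)*(w + 2)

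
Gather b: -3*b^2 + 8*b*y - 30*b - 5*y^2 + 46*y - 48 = -3*b^2 + b*(8*y - 30) - 5*y^2 + 46*y - 48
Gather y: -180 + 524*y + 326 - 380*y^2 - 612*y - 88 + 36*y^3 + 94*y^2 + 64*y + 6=36*y^3 - 286*y^2 - 24*y + 64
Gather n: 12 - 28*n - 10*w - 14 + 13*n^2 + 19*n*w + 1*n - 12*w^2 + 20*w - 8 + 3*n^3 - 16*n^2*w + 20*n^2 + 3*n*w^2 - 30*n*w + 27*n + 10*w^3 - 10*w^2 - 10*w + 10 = 3*n^3 + n^2*(33 - 16*w) + n*(3*w^2 - 11*w) + 10*w^3 - 22*w^2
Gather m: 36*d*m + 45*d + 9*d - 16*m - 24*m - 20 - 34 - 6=54*d + m*(36*d - 40) - 60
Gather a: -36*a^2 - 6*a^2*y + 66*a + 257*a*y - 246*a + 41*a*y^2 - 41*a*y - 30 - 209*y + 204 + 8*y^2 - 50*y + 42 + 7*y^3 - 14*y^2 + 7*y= a^2*(-6*y - 36) + a*(41*y^2 + 216*y - 180) + 7*y^3 - 6*y^2 - 252*y + 216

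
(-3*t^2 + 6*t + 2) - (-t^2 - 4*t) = -2*t^2 + 10*t + 2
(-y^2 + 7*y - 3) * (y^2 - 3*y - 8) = -y^4 + 10*y^3 - 16*y^2 - 47*y + 24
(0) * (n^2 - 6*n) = 0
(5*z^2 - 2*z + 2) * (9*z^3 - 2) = 45*z^5 - 18*z^4 + 18*z^3 - 10*z^2 + 4*z - 4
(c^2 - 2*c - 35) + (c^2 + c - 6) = 2*c^2 - c - 41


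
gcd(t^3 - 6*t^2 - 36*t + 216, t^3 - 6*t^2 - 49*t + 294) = t - 6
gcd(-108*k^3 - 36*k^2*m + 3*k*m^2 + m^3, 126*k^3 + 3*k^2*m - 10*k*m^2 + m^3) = 18*k^2 + 3*k*m - m^2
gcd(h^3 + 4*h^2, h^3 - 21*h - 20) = h + 4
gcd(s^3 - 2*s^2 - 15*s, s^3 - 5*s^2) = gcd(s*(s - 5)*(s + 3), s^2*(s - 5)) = s^2 - 5*s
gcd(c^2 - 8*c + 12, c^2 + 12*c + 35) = 1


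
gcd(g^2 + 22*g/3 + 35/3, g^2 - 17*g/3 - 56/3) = g + 7/3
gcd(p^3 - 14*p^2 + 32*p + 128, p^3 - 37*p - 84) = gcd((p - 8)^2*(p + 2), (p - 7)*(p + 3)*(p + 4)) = 1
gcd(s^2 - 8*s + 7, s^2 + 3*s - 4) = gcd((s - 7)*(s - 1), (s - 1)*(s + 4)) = s - 1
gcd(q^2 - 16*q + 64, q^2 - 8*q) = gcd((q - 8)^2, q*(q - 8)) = q - 8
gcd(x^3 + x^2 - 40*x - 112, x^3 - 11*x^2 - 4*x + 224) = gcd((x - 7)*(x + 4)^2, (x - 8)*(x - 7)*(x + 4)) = x^2 - 3*x - 28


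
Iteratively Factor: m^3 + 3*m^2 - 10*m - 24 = (m - 3)*(m^2 + 6*m + 8) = (m - 3)*(m + 2)*(m + 4)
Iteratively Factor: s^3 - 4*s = (s + 2)*(s^2 - 2*s) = (s - 2)*(s + 2)*(s)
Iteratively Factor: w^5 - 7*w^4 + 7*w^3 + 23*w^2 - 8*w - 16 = (w - 4)*(w^4 - 3*w^3 - 5*w^2 + 3*w + 4) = (w - 4)*(w + 1)*(w^3 - 4*w^2 - w + 4) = (w - 4)*(w - 1)*(w + 1)*(w^2 - 3*w - 4) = (w - 4)^2*(w - 1)*(w + 1)*(w + 1)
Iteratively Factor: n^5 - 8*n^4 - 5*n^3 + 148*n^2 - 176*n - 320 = (n + 4)*(n^4 - 12*n^3 + 43*n^2 - 24*n - 80) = (n - 4)*(n + 4)*(n^3 - 8*n^2 + 11*n + 20) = (n - 4)^2*(n + 4)*(n^2 - 4*n - 5) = (n - 4)^2*(n + 1)*(n + 4)*(n - 5)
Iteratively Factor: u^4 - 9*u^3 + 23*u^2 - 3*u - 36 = (u + 1)*(u^3 - 10*u^2 + 33*u - 36) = (u - 3)*(u + 1)*(u^2 - 7*u + 12) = (u - 4)*(u - 3)*(u + 1)*(u - 3)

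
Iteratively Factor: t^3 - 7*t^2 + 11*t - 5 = (t - 5)*(t^2 - 2*t + 1) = (t - 5)*(t - 1)*(t - 1)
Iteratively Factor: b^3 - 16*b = (b)*(b^2 - 16) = b*(b + 4)*(b - 4)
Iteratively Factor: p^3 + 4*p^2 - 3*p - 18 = (p + 3)*(p^2 + p - 6) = (p + 3)^2*(p - 2)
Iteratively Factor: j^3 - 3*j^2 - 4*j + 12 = (j + 2)*(j^2 - 5*j + 6) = (j - 2)*(j + 2)*(j - 3)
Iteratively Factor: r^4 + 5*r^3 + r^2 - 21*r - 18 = (r + 1)*(r^3 + 4*r^2 - 3*r - 18) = (r + 1)*(r + 3)*(r^2 + r - 6) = (r + 1)*(r + 3)^2*(r - 2)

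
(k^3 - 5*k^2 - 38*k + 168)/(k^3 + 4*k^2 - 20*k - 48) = (k - 7)/(k + 2)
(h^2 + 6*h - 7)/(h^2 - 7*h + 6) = (h + 7)/(h - 6)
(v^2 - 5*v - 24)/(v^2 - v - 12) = (v - 8)/(v - 4)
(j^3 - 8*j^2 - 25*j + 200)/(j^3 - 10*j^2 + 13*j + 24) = (j^2 - 25)/(j^2 - 2*j - 3)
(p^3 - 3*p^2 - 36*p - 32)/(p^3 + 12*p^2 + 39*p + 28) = (p - 8)/(p + 7)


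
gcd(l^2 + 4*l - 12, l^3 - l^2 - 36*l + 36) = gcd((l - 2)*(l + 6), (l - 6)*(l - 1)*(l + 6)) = l + 6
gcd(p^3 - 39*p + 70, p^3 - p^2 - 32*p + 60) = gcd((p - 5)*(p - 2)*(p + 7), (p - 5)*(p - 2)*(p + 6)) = p^2 - 7*p + 10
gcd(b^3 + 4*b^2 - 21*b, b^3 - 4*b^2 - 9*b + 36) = b - 3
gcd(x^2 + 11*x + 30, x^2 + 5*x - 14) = 1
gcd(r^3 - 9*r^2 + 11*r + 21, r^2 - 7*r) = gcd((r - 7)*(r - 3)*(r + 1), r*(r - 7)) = r - 7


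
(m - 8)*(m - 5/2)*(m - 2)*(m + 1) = m^4 - 23*m^3/2 + 57*m^2/2 + m - 40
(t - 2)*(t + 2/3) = t^2 - 4*t/3 - 4/3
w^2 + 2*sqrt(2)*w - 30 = (w - 3*sqrt(2))*(w + 5*sqrt(2))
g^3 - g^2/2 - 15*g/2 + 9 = (g - 2)*(g - 3/2)*(g + 3)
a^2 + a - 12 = (a - 3)*(a + 4)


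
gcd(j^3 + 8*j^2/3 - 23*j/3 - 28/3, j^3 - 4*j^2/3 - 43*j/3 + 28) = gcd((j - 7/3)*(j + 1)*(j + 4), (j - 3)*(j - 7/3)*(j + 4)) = j^2 + 5*j/3 - 28/3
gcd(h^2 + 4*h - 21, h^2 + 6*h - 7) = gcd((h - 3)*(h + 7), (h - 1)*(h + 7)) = h + 7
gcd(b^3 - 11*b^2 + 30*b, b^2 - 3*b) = b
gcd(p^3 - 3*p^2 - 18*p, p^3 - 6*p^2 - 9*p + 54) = p^2 - 3*p - 18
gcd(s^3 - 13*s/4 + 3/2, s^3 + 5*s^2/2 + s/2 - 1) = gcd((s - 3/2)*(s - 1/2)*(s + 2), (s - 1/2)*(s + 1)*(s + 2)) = s^2 + 3*s/2 - 1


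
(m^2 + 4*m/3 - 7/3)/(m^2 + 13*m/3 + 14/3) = (m - 1)/(m + 2)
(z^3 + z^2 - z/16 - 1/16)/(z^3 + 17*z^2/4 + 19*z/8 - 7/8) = (4*z + 1)/(2*(2*z + 7))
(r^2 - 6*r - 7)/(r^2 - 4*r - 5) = (r - 7)/(r - 5)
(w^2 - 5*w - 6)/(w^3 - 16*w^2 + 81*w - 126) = (w + 1)/(w^2 - 10*w + 21)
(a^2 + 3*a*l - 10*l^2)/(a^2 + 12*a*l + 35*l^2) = (a - 2*l)/(a + 7*l)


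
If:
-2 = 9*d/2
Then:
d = -4/9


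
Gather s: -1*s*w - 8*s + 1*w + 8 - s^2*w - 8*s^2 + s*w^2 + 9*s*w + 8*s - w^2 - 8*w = s^2*(-w - 8) + s*(w^2 + 8*w) - w^2 - 7*w + 8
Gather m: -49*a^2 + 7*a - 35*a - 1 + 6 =-49*a^2 - 28*a + 5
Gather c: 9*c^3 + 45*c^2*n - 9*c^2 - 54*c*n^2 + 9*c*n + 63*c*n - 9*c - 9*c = 9*c^3 + c^2*(45*n - 9) + c*(-54*n^2 + 72*n - 18)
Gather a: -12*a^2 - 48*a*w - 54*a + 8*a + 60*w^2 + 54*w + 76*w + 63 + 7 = -12*a^2 + a*(-48*w - 46) + 60*w^2 + 130*w + 70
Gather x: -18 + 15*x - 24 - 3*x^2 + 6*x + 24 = -3*x^2 + 21*x - 18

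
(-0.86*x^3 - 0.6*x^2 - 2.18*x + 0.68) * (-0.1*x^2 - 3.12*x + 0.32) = 0.086*x^5 + 2.7432*x^4 + 1.8148*x^3 + 6.5416*x^2 - 2.8192*x + 0.2176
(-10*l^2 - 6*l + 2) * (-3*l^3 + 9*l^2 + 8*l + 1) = 30*l^5 - 72*l^4 - 140*l^3 - 40*l^2 + 10*l + 2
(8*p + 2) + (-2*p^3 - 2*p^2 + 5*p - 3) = -2*p^3 - 2*p^2 + 13*p - 1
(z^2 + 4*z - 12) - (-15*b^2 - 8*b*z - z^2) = 15*b^2 + 8*b*z + 2*z^2 + 4*z - 12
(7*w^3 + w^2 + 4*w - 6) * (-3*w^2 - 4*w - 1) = -21*w^5 - 31*w^4 - 23*w^3 + w^2 + 20*w + 6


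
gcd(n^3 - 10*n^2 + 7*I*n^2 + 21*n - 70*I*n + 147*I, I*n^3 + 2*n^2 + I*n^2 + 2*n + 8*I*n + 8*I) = 1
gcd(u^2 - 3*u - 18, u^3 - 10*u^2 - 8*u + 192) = u - 6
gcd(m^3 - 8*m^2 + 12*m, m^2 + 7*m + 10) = 1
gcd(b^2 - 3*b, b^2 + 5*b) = b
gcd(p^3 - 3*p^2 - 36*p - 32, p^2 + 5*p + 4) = p^2 + 5*p + 4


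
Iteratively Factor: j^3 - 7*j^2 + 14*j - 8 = (j - 4)*(j^2 - 3*j + 2) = (j - 4)*(j - 2)*(j - 1)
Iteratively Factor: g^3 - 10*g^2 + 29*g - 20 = (g - 4)*(g^2 - 6*g + 5) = (g - 5)*(g - 4)*(g - 1)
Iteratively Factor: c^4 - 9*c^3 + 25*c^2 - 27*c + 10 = (c - 1)*(c^3 - 8*c^2 + 17*c - 10) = (c - 1)^2*(c^2 - 7*c + 10) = (c - 5)*(c - 1)^2*(c - 2)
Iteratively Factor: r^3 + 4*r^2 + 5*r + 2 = (r + 1)*(r^2 + 3*r + 2) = (r + 1)^2*(r + 2)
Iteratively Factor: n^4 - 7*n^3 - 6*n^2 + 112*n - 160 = (n - 2)*(n^3 - 5*n^2 - 16*n + 80) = (n - 5)*(n - 2)*(n^2 - 16) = (n - 5)*(n - 2)*(n + 4)*(n - 4)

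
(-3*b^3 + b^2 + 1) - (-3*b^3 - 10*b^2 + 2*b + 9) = 11*b^2 - 2*b - 8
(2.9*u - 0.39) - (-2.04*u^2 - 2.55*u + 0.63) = 2.04*u^2 + 5.45*u - 1.02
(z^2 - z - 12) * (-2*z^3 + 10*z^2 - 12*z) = -2*z^5 + 12*z^4 + 2*z^3 - 108*z^2 + 144*z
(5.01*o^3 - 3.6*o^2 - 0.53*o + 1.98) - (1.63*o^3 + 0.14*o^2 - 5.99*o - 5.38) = 3.38*o^3 - 3.74*o^2 + 5.46*o + 7.36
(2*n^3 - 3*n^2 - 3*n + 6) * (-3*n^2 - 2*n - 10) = -6*n^5 + 5*n^4 - 5*n^3 + 18*n^2 + 18*n - 60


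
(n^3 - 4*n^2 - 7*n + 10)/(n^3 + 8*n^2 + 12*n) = (n^2 - 6*n + 5)/(n*(n + 6))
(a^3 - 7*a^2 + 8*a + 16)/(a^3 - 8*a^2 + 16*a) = (a + 1)/a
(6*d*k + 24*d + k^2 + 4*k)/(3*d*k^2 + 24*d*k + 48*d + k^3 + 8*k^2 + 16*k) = (6*d + k)/(3*d*k + 12*d + k^2 + 4*k)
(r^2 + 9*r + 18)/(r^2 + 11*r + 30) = (r + 3)/(r + 5)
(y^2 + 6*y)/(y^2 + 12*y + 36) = y/(y + 6)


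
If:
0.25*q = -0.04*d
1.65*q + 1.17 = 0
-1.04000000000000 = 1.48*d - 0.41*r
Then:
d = 4.43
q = -0.71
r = 18.53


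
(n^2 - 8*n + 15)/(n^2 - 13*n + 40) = (n - 3)/(n - 8)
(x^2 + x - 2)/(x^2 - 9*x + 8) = (x + 2)/(x - 8)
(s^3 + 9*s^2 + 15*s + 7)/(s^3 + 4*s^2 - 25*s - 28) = (s + 1)/(s - 4)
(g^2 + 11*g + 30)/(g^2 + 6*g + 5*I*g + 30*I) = (g + 5)/(g + 5*I)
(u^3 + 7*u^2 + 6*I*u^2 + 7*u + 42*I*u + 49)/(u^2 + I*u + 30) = (u^3 + u^2*(7 + 6*I) + u*(7 + 42*I) + 49)/(u^2 + I*u + 30)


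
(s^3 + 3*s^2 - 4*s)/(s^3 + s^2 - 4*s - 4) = s*(s^2 + 3*s - 4)/(s^3 + s^2 - 4*s - 4)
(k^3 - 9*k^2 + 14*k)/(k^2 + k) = (k^2 - 9*k + 14)/(k + 1)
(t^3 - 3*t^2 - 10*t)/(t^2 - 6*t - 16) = t*(t - 5)/(t - 8)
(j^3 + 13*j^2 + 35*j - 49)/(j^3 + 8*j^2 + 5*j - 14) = (j + 7)/(j + 2)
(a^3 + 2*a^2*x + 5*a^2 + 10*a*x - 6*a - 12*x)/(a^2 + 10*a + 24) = (a^2 + 2*a*x - a - 2*x)/(a + 4)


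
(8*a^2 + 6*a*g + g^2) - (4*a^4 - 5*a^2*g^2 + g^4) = -4*a^4 + 5*a^2*g^2 + 8*a^2 + 6*a*g - g^4 + g^2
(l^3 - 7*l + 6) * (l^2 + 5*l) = l^5 + 5*l^4 - 7*l^3 - 29*l^2 + 30*l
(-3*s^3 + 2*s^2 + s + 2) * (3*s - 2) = -9*s^4 + 12*s^3 - s^2 + 4*s - 4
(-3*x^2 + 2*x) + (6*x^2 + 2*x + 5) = 3*x^2 + 4*x + 5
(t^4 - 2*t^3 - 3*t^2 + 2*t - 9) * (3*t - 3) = 3*t^5 - 9*t^4 - 3*t^3 + 15*t^2 - 33*t + 27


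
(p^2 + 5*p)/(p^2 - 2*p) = (p + 5)/(p - 2)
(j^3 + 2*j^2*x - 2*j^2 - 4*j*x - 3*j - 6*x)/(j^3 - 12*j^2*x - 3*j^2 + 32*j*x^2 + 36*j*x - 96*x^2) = (j^2 + 2*j*x + j + 2*x)/(j^2 - 12*j*x + 32*x^2)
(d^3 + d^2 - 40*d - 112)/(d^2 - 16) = (d^2 - 3*d - 28)/(d - 4)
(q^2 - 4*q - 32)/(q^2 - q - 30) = (-q^2 + 4*q + 32)/(-q^2 + q + 30)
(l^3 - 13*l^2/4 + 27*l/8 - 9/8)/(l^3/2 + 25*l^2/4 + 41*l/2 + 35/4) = (8*l^3 - 26*l^2 + 27*l - 9)/(2*(2*l^3 + 25*l^2 + 82*l + 35))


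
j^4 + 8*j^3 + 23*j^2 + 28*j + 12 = (j + 1)*(j + 2)^2*(j + 3)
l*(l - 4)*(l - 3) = l^3 - 7*l^2 + 12*l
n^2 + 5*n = n*(n + 5)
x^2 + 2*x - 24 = (x - 4)*(x + 6)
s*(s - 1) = s^2 - s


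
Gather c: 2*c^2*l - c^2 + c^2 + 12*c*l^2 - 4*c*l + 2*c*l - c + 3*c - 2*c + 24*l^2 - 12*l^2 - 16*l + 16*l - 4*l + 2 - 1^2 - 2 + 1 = 2*c^2*l + c*(12*l^2 - 2*l) + 12*l^2 - 4*l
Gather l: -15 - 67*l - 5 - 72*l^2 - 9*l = -72*l^2 - 76*l - 20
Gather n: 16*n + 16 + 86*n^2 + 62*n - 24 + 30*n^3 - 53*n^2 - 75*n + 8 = 30*n^3 + 33*n^2 + 3*n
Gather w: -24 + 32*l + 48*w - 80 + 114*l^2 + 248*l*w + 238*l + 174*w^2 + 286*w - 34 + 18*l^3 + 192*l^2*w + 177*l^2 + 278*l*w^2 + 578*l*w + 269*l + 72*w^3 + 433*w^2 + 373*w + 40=18*l^3 + 291*l^2 + 539*l + 72*w^3 + w^2*(278*l + 607) + w*(192*l^2 + 826*l + 707) - 98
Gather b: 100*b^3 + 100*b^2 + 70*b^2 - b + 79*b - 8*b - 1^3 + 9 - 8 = 100*b^3 + 170*b^2 + 70*b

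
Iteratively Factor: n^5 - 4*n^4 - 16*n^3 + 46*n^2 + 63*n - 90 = (n - 3)*(n^4 - n^3 - 19*n^2 - 11*n + 30) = (n - 3)*(n + 3)*(n^3 - 4*n^2 - 7*n + 10) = (n - 5)*(n - 3)*(n + 3)*(n^2 + n - 2) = (n - 5)*(n - 3)*(n - 1)*(n + 3)*(n + 2)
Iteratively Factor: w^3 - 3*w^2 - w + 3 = (w - 1)*(w^2 - 2*w - 3) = (w - 3)*(w - 1)*(w + 1)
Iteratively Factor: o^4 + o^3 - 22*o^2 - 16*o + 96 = (o - 4)*(o^3 + 5*o^2 - 2*o - 24) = (o - 4)*(o + 3)*(o^2 + 2*o - 8) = (o - 4)*(o + 3)*(o + 4)*(o - 2)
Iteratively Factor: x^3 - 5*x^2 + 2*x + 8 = (x - 4)*(x^2 - x - 2) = (x - 4)*(x + 1)*(x - 2)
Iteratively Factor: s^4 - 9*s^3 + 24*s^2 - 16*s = (s - 1)*(s^3 - 8*s^2 + 16*s) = (s - 4)*(s - 1)*(s^2 - 4*s) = (s - 4)^2*(s - 1)*(s)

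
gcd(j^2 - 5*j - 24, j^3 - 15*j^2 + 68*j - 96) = j - 8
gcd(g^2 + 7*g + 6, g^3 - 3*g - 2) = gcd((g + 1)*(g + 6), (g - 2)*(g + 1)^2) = g + 1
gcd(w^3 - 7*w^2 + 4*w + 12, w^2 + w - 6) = w - 2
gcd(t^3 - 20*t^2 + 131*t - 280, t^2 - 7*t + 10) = t - 5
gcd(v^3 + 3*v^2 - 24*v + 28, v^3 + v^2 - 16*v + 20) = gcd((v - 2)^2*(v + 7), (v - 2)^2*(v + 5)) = v^2 - 4*v + 4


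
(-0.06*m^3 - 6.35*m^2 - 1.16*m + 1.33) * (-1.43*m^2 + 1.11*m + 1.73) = 0.0858*m^5 + 9.0139*m^4 - 5.4935*m^3 - 14.175*m^2 - 0.5305*m + 2.3009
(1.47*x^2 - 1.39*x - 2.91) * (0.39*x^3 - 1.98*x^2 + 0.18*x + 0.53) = 0.5733*x^5 - 3.4527*x^4 + 1.8819*x^3 + 6.2907*x^2 - 1.2605*x - 1.5423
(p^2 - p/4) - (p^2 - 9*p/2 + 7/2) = 17*p/4 - 7/2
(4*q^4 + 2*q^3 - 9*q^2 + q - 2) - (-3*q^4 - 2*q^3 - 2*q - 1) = 7*q^4 + 4*q^3 - 9*q^2 + 3*q - 1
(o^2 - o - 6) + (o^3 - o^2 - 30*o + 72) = o^3 - 31*o + 66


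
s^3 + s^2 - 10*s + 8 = (s - 2)*(s - 1)*(s + 4)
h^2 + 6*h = h*(h + 6)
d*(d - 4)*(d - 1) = d^3 - 5*d^2 + 4*d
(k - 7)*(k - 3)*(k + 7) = k^3 - 3*k^2 - 49*k + 147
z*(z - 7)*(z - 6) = z^3 - 13*z^2 + 42*z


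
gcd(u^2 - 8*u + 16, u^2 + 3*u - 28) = u - 4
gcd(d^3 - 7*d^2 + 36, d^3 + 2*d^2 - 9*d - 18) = d^2 - d - 6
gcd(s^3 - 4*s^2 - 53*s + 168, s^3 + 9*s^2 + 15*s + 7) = s + 7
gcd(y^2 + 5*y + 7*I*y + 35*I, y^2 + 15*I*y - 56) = y + 7*I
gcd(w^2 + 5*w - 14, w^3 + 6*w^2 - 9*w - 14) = w^2 + 5*w - 14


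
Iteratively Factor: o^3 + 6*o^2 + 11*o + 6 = (o + 2)*(o^2 + 4*o + 3) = (o + 1)*(o + 2)*(o + 3)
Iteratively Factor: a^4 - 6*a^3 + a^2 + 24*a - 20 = (a + 2)*(a^3 - 8*a^2 + 17*a - 10) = (a - 1)*(a + 2)*(a^2 - 7*a + 10) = (a - 5)*(a - 1)*(a + 2)*(a - 2)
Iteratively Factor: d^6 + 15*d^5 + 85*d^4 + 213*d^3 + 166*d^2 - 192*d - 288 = (d + 2)*(d^5 + 13*d^4 + 59*d^3 + 95*d^2 - 24*d - 144) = (d + 2)*(d + 4)*(d^4 + 9*d^3 + 23*d^2 + 3*d - 36) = (d - 1)*(d + 2)*(d + 4)*(d^3 + 10*d^2 + 33*d + 36) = (d - 1)*(d + 2)*(d + 4)^2*(d^2 + 6*d + 9) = (d - 1)*(d + 2)*(d + 3)*(d + 4)^2*(d + 3)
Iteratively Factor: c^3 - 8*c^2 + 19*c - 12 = (c - 3)*(c^2 - 5*c + 4) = (c - 4)*(c - 3)*(c - 1)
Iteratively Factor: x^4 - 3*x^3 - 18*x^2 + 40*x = (x - 2)*(x^3 - x^2 - 20*x) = (x - 5)*(x - 2)*(x^2 + 4*x) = (x - 5)*(x - 2)*(x + 4)*(x)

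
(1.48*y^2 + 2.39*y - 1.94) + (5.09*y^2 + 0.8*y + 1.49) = 6.57*y^2 + 3.19*y - 0.45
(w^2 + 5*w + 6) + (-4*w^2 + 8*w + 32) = -3*w^2 + 13*w + 38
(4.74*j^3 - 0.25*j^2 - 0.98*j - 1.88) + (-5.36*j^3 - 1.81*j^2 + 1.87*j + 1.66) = -0.62*j^3 - 2.06*j^2 + 0.89*j - 0.22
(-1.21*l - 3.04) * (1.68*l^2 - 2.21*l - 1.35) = -2.0328*l^3 - 2.4331*l^2 + 8.3519*l + 4.104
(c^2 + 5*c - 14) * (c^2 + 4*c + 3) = c^4 + 9*c^3 + 9*c^2 - 41*c - 42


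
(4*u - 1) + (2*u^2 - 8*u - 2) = 2*u^2 - 4*u - 3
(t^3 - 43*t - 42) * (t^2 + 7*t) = t^5 + 7*t^4 - 43*t^3 - 343*t^2 - 294*t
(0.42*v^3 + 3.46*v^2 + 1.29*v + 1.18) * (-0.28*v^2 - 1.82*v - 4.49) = -0.1176*v^5 - 1.7332*v^4 - 8.5442*v^3 - 18.2136*v^2 - 7.9397*v - 5.2982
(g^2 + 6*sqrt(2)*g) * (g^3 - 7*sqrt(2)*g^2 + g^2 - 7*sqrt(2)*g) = g^5 - sqrt(2)*g^4 + g^4 - 84*g^3 - sqrt(2)*g^3 - 84*g^2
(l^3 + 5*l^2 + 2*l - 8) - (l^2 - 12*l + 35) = l^3 + 4*l^2 + 14*l - 43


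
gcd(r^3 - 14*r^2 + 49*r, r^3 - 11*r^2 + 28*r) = r^2 - 7*r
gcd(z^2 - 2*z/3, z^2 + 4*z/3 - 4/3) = z - 2/3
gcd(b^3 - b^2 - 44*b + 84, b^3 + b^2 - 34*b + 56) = b^2 + 5*b - 14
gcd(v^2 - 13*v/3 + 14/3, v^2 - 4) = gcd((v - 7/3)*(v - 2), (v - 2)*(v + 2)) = v - 2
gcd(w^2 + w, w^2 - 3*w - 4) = w + 1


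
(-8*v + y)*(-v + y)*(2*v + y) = 16*v^3 - 10*v^2*y - 7*v*y^2 + y^3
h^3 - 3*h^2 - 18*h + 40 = (h - 5)*(h - 2)*(h + 4)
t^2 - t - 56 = (t - 8)*(t + 7)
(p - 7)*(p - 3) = p^2 - 10*p + 21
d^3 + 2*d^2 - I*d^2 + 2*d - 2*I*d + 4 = (d + 2)*(d - 2*I)*(d + I)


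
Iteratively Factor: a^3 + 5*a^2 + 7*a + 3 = (a + 1)*(a^2 + 4*a + 3) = (a + 1)*(a + 3)*(a + 1)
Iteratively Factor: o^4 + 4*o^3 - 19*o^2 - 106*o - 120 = (o + 2)*(o^3 + 2*o^2 - 23*o - 60) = (o + 2)*(o + 4)*(o^2 - 2*o - 15) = (o + 2)*(o + 3)*(o + 4)*(o - 5)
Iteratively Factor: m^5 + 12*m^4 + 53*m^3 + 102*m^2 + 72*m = (m + 2)*(m^4 + 10*m^3 + 33*m^2 + 36*m) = (m + 2)*(m + 4)*(m^3 + 6*m^2 + 9*m) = (m + 2)*(m + 3)*(m + 4)*(m^2 + 3*m) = (m + 2)*(m + 3)^2*(m + 4)*(m)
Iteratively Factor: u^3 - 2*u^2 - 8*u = (u + 2)*(u^2 - 4*u) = u*(u + 2)*(u - 4)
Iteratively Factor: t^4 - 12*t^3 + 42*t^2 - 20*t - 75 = (t - 5)*(t^3 - 7*t^2 + 7*t + 15) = (t - 5)^2*(t^2 - 2*t - 3) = (t - 5)^2*(t + 1)*(t - 3)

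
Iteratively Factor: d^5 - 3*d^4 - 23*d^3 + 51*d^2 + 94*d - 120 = (d + 2)*(d^4 - 5*d^3 - 13*d^2 + 77*d - 60) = (d - 1)*(d + 2)*(d^3 - 4*d^2 - 17*d + 60) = (d - 1)*(d + 2)*(d + 4)*(d^2 - 8*d + 15) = (d - 5)*(d - 1)*(d + 2)*(d + 4)*(d - 3)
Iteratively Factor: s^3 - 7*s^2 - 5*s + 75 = (s + 3)*(s^2 - 10*s + 25) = (s - 5)*(s + 3)*(s - 5)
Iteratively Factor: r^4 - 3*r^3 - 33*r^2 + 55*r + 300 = (r + 4)*(r^3 - 7*r^2 - 5*r + 75) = (r - 5)*(r + 4)*(r^2 - 2*r - 15) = (r - 5)^2*(r + 4)*(r + 3)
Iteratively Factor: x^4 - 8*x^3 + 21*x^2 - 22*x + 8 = (x - 2)*(x^3 - 6*x^2 + 9*x - 4) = (x - 4)*(x - 2)*(x^2 - 2*x + 1) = (x - 4)*(x - 2)*(x - 1)*(x - 1)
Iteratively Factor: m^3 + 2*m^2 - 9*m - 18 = (m + 2)*(m^2 - 9) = (m + 2)*(m + 3)*(m - 3)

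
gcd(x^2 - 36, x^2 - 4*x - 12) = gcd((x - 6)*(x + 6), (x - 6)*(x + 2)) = x - 6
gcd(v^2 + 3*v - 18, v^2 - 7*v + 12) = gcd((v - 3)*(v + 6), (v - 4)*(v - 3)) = v - 3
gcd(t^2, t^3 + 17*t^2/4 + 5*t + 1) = 1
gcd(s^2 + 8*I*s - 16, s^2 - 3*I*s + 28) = s + 4*I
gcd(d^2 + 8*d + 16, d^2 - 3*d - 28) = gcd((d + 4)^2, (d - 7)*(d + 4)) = d + 4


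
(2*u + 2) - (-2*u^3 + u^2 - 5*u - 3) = 2*u^3 - u^2 + 7*u + 5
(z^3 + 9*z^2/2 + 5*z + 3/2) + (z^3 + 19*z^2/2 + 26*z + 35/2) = 2*z^3 + 14*z^2 + 31*z + 19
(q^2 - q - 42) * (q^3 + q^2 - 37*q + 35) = q^5 - 80*q^3 + 30*q^2 + 1519*q - 1470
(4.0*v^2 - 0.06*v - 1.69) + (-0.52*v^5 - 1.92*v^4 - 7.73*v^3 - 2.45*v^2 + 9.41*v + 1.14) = -0.52*v^5 - 1.92*v^4 - 7.73*v^3 + 1.55*v^2 + 9.35*v - 0.55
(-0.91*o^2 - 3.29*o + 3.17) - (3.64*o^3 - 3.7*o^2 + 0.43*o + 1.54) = -3.64*o^3 + 2.79*o^2 - 3.72*o + 1.63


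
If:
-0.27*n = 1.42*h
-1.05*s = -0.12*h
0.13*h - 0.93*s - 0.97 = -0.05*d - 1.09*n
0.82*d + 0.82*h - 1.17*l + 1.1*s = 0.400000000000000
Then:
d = 999.053703703704*s + 19.4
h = 8.75*s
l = 707.26413421969*s + 13.2547008547009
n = -46.0185185185185*s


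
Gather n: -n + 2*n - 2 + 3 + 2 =n + 3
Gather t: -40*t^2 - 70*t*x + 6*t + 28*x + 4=-40*t^2 + t*(6 - 70*x) + 28*x + 4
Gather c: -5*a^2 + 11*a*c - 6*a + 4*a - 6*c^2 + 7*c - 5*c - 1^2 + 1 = -5*a^2 - 2*a - 6*c^2 + c*(11*a + 2)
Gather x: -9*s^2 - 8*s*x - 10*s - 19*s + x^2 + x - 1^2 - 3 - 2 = -9*s^2 - 29*s + x^2 + x*(1 - 8*s) - 6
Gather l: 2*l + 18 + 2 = 2*l + 20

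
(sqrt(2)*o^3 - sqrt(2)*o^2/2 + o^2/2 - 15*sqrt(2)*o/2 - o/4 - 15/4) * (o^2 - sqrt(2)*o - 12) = sqrt(2)*o^5 - 3*o^4/2 - sqrt(2)*o^4/2 - 20*sqrt(2)*o^3 + 3*o^3/4 + 21*o^2/4 + 25*sqrt(2)*o^2/4 + 3*o + 375*sqrt(2)*o/4 + 45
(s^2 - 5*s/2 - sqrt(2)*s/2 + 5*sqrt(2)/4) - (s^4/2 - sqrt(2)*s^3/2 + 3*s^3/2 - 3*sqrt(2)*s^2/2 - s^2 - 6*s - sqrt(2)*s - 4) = -s^4/2 - 3*s^3/2 + sqrt(2)*s^3/2 + 2*s^2 + 3*sqrt(2)*s^2/2 + sqrt(2)*s/2 + 7*s/2 + 5*sqrt(2)/4 + 4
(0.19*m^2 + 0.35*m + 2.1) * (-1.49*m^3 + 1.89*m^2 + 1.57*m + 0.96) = -0.2831*m^5 - 0.1624*m^4 - 2.1692*m^3 + 4.7009*m^2 + 3.633*m + 2.016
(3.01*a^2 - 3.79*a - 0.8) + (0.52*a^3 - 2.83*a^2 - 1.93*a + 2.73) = 0.52*a^3 + 0.18*a^2 - 5.72*a + 1.93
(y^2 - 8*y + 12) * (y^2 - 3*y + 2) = y^4 - 11*y^3 + 38*y^2 - 52*y + 24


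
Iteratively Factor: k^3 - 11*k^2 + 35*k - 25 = (k - 5)*(k^2 - 6*k + 5) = (k - 5)^2*(k - 1)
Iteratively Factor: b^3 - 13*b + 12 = (b + 4)*(b^2 - 4*b + 3) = (b - 3)*(b + 4)*(b - 1)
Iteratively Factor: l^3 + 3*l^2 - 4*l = (l)*(l^2 + 3*l - 4) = l*(l - 1)*(l + 4)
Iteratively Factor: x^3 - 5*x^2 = (x)*(x^2 - 5*x) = x*(x - 5)*(x)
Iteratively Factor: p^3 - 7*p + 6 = (p - 2)*(p^2 + 2*p - 3) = (p - 2)*(p - 1)*(p + 3)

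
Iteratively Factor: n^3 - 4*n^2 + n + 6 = (n + 1)*(n^2 - 5*n + 6) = (n - 2)*(n + 1)*(n - 3)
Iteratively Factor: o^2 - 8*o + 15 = (o - 5)*(o - 3)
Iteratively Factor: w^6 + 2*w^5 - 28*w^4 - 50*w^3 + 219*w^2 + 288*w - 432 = (w - 1)*(w^5 + 3*w^4 - 25*w^3 - 75*w^2 + 144*w + 432) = (w - 4)*(w - 1)*(w^4 + 7*w^3 + 3*w^2 - 63*w - 108) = (w - 4)*(w - 1)*(w + 4)*(w^3 + 3*w^2 - 9*w - 27) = (w - 4)*(w - 1)*(w + 3)*(w + 4)*(w^2 - 9) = (w - 4)*(w - 1)*(w + 3)^2*(w + 4)*(w - 3)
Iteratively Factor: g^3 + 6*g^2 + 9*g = (g + 3)*(g^2 + 3*g) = g*(g + 3)*(g + 3)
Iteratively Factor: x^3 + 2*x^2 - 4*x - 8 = (x + 2)*(x^2 - 4) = (x - 2)*(x + 2)*(x + 2)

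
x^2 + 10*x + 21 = (x + 3)*(x + 7)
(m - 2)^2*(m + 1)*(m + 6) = m^4 + 3*m^3 - 18*m^2 + 4*m + 24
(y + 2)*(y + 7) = y^2 + 9*y + 14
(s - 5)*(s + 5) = s^2 - 25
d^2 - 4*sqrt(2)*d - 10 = (d - 5*sqrt(2))*(d + sqrt(2))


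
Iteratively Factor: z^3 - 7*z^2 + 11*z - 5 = (z - 5)*(z^2 - 2*z + 1) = (z - 5)*(z - 1)*(z - 1)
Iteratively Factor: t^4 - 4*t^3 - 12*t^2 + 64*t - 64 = (t - 4)*(t^3 - 12*t + 16) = (t - 4)*(t - 2)*(t^2 + 2*t - 8) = (t - 4)*(t - 2)^2*(t + 4)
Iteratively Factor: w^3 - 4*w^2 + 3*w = (w - 1)*(w^2 - 3*w) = (w - 3)*(w - 1)*(w)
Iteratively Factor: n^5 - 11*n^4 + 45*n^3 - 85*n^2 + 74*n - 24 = (n - 1)*(n^4 - 10*n^3 + 35*n^2 - 50*n + 24) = (n - 4)*(n - 1)*(n^3 - 6*n^2 + 11*n - 6) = (n - 4)*(n - 3)*(n - 1)*(n^2 - 3*n + 2) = (n - 4)*(n - 3)*(n - 1)^2*(n - 2)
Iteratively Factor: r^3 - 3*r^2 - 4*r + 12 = (r + 2)*(r^2 - 5*r + 6) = (r - 2)*(r + 2)*(r - 3)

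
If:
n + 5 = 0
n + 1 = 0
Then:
No Solution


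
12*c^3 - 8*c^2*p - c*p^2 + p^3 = (-2*c + p)^2*(3*c + p)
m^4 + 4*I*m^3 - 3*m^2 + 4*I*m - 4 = (m - I)*(m + I)*(m + 2*I)^2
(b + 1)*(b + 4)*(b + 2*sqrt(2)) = b^3 + 2*sqrt(2)*b^2 + 5*b^2 + 4*b + 10*sqrt(2)*b + 8*sqrt(2)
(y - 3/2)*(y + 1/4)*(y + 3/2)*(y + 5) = y^4 + 21*y^3/4 - y^2 - 189*y/16 - 45/16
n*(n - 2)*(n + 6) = n^3 + 4*n^2 - 12*n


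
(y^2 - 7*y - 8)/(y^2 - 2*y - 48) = (y + 1)/(y + 6)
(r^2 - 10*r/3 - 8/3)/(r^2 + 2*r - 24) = (r + 2/3)/(r + 6)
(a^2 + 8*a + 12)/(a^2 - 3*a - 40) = (a^2 + 8*a + 12)/(a^2 - 3*a - 40)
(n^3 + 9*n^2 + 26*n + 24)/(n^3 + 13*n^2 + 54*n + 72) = (n + 2)/(n + 6)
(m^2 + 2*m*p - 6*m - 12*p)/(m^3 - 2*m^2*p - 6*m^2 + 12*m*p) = (-m - 2*p)/(m*(-m + 2*p))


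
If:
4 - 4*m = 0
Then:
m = 1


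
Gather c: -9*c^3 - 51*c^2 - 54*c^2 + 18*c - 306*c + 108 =-9*c^3 - 105*c^2 - 288*c + 108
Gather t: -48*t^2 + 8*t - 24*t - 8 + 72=-48*t^2 - 16*t + 64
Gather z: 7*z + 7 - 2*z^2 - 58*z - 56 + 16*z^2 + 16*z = 14*z^2 - 35*z - 49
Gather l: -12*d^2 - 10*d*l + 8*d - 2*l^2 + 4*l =-12*d^2 + 8*d - 2*l^2 + l*(4 - 10*d)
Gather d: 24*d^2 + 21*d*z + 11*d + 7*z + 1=24*d^2 + d*(21*z + 11) + 7*z + 1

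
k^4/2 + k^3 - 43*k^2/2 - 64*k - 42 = (k/2 + 1/2)*(k - 7)*(k + 2)*(k + 6)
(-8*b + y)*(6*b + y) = -48*b^2 - 2*b*y + y^2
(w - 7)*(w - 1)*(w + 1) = w^3 - 7*w^2 - w + 7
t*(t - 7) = t^2 - 7*t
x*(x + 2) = x^2 + 2*x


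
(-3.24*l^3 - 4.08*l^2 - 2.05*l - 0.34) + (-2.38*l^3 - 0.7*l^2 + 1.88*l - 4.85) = -5.62*l^3 - 4.78*l^2 - 0.17*l - 5.19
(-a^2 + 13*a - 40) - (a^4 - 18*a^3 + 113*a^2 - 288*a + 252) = -a^4 + 18*a^3 - 114*a^2 + 301*a - 292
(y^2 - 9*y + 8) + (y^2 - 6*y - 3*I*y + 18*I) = 2*y^2 - 15*y - 3*I*y + 8 + 18*I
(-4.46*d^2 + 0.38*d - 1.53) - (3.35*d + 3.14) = -4.46*d^2 - 2.97*d - 4.67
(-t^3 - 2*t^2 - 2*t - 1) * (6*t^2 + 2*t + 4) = -6*t^5 - 14*t^4 - 20*t^3 - 18*t^2 - 10*t - 4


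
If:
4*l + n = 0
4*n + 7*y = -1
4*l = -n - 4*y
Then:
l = 1/16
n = -1/4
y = 0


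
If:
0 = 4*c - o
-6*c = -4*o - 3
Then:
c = -3/10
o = -6/5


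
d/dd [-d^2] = -2*d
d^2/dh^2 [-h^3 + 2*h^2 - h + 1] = 4 - 6*h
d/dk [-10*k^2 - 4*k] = -20*k - 4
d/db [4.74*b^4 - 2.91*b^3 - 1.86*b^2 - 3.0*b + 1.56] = 18.96*b^3 - 8.73*b^2 - 3.72*b - 3.0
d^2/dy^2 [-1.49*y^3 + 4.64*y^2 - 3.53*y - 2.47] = 9.28 - 8.94*y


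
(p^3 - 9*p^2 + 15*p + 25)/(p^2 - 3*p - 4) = (p^2 - 10*p + 25)/(p - 4)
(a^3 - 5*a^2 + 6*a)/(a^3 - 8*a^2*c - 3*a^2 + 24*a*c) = (a - 2)/(a - 8*c)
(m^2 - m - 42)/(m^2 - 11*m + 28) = (m + 6)/(m - 4)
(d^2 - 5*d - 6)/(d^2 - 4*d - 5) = (d - 6)/(d - 5)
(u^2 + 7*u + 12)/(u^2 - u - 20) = (u + 3)/(u - 5)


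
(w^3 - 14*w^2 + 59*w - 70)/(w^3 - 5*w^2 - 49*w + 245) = (w - 2)/(w + 7)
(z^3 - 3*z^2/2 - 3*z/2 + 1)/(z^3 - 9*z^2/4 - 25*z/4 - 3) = 2*(2*z^2 - 5*z + 2)/(4*z^2 - 13*z - 12)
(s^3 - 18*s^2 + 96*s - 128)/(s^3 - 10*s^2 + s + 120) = (s^2 - 10*s + 16)/(s^2 - 2*s - 15)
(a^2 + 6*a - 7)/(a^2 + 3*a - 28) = (a - 1)/(a - 4)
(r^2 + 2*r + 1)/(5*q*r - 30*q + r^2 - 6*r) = (r^2 + 2*r + 1)/(5*q*r - 30*q + r^2 - 6*r)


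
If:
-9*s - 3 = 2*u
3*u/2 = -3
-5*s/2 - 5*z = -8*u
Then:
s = 1/9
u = -2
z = -293/90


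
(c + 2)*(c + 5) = c^2 + 7*c + 10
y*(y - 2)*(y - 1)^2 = y^4 - 4*y^3 + 5*y^2 - 2*y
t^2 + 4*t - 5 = (t - 1)*(t + 5)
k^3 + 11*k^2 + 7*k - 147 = (k - 3)*(k + 7)^2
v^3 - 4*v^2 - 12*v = v*(v - 6)*(v + 2)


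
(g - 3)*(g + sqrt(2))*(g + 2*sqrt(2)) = g^3 - 3*g^2 + 3*sqrt(2)*g^2 - 9*sqrt(2)*g + 4*g - 12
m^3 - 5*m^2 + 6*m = m*(m - 3)*(m - 2)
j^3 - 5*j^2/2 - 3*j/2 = j*(j - 3)*(j + 1/2)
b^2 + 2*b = b*(b + 2)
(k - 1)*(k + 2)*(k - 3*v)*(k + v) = k^4 - 2*k^3*v + k^3 - 3*k^2*v^2 - 2*k^2*v - 2*k^2 - 3*k*v^2 + 4*k*v + 6*v^2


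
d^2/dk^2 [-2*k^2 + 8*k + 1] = -4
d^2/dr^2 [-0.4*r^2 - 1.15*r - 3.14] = -0.800000000000000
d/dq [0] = 0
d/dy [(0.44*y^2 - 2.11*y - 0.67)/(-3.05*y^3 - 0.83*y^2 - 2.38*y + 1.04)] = (1.342*y^4 - 12.871*y^3 - 8.929*y^2 - 0.197000000000001*y - 3.789)/(9.3025*y^6 + 5.063*y^5 + 15.2069*y^4 - 2.3932*y^3 + 3.938*y^2 - 4.9504*y + 1.0816)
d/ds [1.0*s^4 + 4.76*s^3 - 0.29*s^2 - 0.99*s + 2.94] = 4.0*s^3 + 14.28*s^2 - 0.58*s - 0.99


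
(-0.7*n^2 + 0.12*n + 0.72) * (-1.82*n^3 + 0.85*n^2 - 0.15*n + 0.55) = 1.274*n^5 - 0.8134*n^4 - 1.1034*n^3 + 0.209*n^2 - 0.042*n + 0.396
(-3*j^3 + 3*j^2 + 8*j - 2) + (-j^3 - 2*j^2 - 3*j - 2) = -4*j^3 + j^2 + 5*j - 4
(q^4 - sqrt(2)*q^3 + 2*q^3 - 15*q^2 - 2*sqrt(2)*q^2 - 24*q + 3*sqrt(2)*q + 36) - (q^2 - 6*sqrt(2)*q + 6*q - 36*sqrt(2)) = q^4 - sqrt(2)*q^3 + 2*q^3 - 16*q^2 - 2*sqrt(2)*q^2 - 30*q + 9*sqrt(2)*q + 36 + 36*sqrt(2)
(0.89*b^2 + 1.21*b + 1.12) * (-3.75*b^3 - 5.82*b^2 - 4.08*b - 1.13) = -3.3375*b^5 - 9.7173*b^4 - 14.8734*b^3 - 12.4609*b^2 - 5.9369*b - 1.2656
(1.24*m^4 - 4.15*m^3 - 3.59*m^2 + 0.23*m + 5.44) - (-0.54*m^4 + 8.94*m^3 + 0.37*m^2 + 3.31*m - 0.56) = 1.78*m^4 - 13.09*m^3 - 3.96*m^2 - 3.08*m + 6.0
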